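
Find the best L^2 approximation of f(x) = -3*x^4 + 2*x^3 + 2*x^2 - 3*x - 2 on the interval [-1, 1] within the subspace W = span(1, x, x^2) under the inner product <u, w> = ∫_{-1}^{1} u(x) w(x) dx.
g(x) = -4*x^2/7 - 9*x/5 - 61/35

The best approximation g ∈ W is the orthogonal projection of f onto W. Writing g = a_0 + a_1 x + a_2 x^2, the coefficients solve the normal equations G · a = b where
  G_{ij} = <φ_i, φ_j> and b_i = <f, φ_i>, with φ_0 = 1, φ_1 = x, φ_2 = x^2.
G =
  [2, 0, 2/3]
  [0, 2/3, 0]
  [2/3, 0, 2/5],
b = (-58/15, -6/5, -146/105).
Solving gives a_0 = -61/35, a_1 = -9/5, a_2 = -4/7, so
  g(x) = -4*x^2/7 - 9*x/5 - 61/35.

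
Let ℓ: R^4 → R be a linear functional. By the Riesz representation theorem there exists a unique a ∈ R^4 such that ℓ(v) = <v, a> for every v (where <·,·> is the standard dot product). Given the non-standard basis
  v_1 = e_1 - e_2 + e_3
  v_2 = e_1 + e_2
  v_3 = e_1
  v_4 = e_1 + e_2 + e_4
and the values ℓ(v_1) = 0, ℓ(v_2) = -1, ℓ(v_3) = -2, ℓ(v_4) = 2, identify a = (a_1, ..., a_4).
a = (-2, 1, 3, 3)

Write a = (a_1, ..., a_4) in the standard basis. For each basis vector v_i, ℓ(v_i) = <v_i, a> is a linear equation in the a_j's. Collect the n equations into a matrix system V a = ℓ, where row i of V is v_i (expressed in the standard basis). Since V is invertible (lower-triangular with 1s on the diagonal, up to permutation), solve by back-substitution:
  V =
[[1, -1, 1, 0],
 [1, 1, 0, 0],
 [1, 0, 0, 0],
 [1, 1, 0, 1]]
  V a = (0, -1, -2, 2)
Solving gives a = (-2, 1, 3, 3).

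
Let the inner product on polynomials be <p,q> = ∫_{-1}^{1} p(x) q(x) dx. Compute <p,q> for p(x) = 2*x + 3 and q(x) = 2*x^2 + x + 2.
<p,q> = 52/3

Expand the product: p(x)·q(x) = 4*x^3 + 8*x^2 + 7*x + 6.
∫_{-1}^{1} of each monomial x^k gives [2/(k+1) if k even, 0 if k odd]. Integrating term-by-term (or equivalently evaluating the antiderivative F(x) = x^4 + 8*x^3/3 + 7*x^2/2 + 6*x at the endpoints):
  F(1) − F(−1) = 79/6 − (-25/6) = 52/3.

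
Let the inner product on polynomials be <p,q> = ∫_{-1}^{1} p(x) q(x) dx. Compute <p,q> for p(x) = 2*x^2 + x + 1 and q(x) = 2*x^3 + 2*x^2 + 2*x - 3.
<p,q> = -74/15

Expand the product: p(x)·q(x) = 4*x^5 + 6*x^4 + 8*x^3 - 2*x^2 - x - 3.
∫_{-1}^{1} of each monomial x^k gives [2/(k+1) if k even, 0 if k odd]. Integrating term-by-term (or equivalently evaluating the antiderivative F(x) = 2*x^6/3 + 6*x^5/5 + 2*x^4 - 2*x^3/3 - x^2/2 - 3*x at the endpoints):
  F(1) − F(−1) = -3/10 − (139/30) = -74/15.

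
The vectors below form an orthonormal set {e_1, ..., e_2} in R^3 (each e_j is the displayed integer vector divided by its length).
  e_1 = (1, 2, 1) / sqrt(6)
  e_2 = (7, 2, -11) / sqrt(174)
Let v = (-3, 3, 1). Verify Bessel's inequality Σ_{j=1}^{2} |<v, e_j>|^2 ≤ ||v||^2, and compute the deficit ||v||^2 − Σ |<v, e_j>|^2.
Σ |<v, e_j>|^2 = 190/29; ||v||^2 = 19; deficit = 361/29

Write each e_j = u_j / sqrt(<u_j, u_j>) where u_j is the displayed integer vector. Then <v, e_j> = <v, u_j> / sqrt(<u_j, u_j>), so |<v, e_j>|^2 = <v, u_j>^2 / <u_j, u_j>.
Coefficients: <v, e_1> = 4/sqrt(6), <v, e_2> = -26/sqrt(174).
Square and sum: Σ |<v, e_j>|^2 = 190/29.
Compute ||v||^2 = v·v = 19.
Deficit = 19 − 190/29 = 361/29 ≥ 0, confirming Bessel's inequality. (The deficit equals ||v − Σ <v,e_j> e_j||^2, the squared distance from v to span{e_j}.)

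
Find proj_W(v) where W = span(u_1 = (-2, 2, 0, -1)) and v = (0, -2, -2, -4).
proj_W(v) = (0, 0, 0, 0)

Set up U = [u_1 | ... | u_1] ∈ R^(4×1). The projector onto W = col(U) is P = U (U^T U)^(-1) U^T.
Compute U^T U =
  [9],
and U^T v = (0).
Solve U^T U · c = U^T v for the coefficients: c = (0). The projection is proj_W(v) = U c.
Check: (v - proj_W(v)) · u_1 = 0  (should be 0).
Result: proj_W(v) = (0, 0, 0, 0).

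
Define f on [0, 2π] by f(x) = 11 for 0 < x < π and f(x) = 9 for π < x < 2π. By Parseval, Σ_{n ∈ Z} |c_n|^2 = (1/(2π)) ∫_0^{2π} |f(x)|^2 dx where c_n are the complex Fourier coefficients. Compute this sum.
Σ |c_n|^2 = 101

Parseval equates the L^2 energy of f (normalised by 1/(2π)) with the ℓ^2 sum of its Fourier coefficients: (1/(2π)) ∫_0^{2π} |f|^2 = Σ |c_n|^2.
Compute the left side: (1/(2π)) [∫_0^π 11^2 dx + ∫_π^{2π} 9^2 dx] = (1/(2π)) · (121π + 81π) = (121 + 81)/2 = 101.
So Σ_{n ∈ Z} |c_n|^2 = 101.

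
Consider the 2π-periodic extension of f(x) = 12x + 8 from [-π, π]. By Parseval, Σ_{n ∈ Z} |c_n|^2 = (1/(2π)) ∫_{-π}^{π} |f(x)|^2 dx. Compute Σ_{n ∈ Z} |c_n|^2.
Σ |c_n|^2 = 48π^2 + 64

Expand and integrate term by term over [-π, π]:
  ∫ (12x)^2 dx = 144·(2π^3/3); ∫ 2·12·(8)·x dx = 0 (odd integrand); ∫ 8^2 dx = 64·2π.
So (1/(2π)) ∫_{-π}^{π} (12x + 8)^2 dx = 144π^2/3 + 64 = 48π^2 + 64.
Parseval ⇒ Σ |c_n|^2 = 48π^2 + 64.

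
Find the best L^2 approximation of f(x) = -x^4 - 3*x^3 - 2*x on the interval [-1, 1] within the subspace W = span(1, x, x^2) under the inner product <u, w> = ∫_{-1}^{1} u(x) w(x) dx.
g(x) = -6*x^2/7 - 19*x/5 + 3/35

The best approximation g ∈ W is the orthogonal projection of f onto W. Writing g = a_0 + a_1 x + a_2 x^2, the coefficients solve the normal equations G · a = b where
  G_{ij} = <φ_i, φ_j> and b_i = <f, φ_i>, with φ_0 = 1, φ_1 = x, φ_2 = x^2.
G =
  [2, 0, 2/3]
  [0, 2/3, 0]
  [2/3, 0, 2/5],
b = (-2/5, -38/15, -2/7).
Solving gives a_0 = 3/35, a_1 = -19/5, a_2 = -6/7, so
  g(x) = -6*x^2/7 - 19*x/5 + 3/35.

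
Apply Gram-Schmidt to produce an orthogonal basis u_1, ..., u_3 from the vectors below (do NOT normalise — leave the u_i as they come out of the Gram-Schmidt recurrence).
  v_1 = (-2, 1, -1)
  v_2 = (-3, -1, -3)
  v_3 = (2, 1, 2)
Orthogonal basis:
  u_1 = (-2, 1, -1)
  u_2 = (-1/3, -7/3, -5/3)
  u_3 = (2/25, 3/50, -1/10)

Apply the Gram-Schmidt recurrence
  u_1 = v_1
  u_i = v_i − Σ_{j<i} ((v_i · u_j) / (u_j · u_j)) · u_j.

Step by step this gives:
  u_1 = (-2, 1, -1)
  u_2 = (-1/3, -7/3, -5/3)
  u_3 = (2/25, 3/50, -1/10)

Orthogonality check:
  u_2 · u_1 = 0 (should be 0)
  u_3 · u_1 = 0 (should be 0)
  u_3 · u_2 = 0 (should be 0)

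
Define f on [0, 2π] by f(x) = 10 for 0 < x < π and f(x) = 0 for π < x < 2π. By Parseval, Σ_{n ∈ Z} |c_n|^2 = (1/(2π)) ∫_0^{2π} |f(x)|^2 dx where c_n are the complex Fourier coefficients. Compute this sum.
Σ |c_n|^2 = 50

Parseval equates the L^2 energy of f (normalised by 1/(2π)) with the ℓ^2 sum of its Fourier coefficients: (1/(2π)) ∫_0^{2π} |f|^2 = Σ |c_n|^2.
Compute the left side: (1/(2π)) [∫_0^π 10^2 dx + ∫_π^{2π} 0^2 dx] = (1/(2π)) · (100π + 0π) = (100 + 0)/2 = 50.
So Σ_{n ∈ Z} |c_n|^2 = 50.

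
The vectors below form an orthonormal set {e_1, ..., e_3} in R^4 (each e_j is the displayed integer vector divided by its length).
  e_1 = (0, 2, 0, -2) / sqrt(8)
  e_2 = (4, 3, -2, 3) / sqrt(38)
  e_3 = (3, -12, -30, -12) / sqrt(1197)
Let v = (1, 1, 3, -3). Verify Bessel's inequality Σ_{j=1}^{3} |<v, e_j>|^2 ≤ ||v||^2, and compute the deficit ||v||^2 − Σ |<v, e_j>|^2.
Σ |<v, e_j>|^2 = 13; ||v||^2 = 20; deficit = 7

Write each e_j = u_j / sqrt(<u_j, u_j>) where u_j is the displayed integer vector. Then <v, e_j> = <v, u_j> / sqrt(<u_j, u_j>), so |<v, e_j>|^2 = <v, u_j>^2 / <u_j, u_j>.
Coefficients: <v, e_1> = 8/sqrt(8), <v, e_2> = -8/sqrt(38), <v, e_3> = -63/sqrt(1197).
Square and sum: Σ |<v, e_j>|^2 = 13.
Compute ||v||^2 = v·v = 20.
Deficit = 20 − 13 = 7 ≥ 0, confirming Bessel's inequality. (The deficit equals ||v − Σ <v,e_j> e_j||^2, the squared distance from v to span{e_j}.)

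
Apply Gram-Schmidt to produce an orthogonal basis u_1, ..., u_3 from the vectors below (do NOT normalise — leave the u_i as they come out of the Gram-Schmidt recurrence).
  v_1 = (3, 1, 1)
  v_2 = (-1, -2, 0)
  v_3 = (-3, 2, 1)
Orthogonal basis:
  u_1 = (3, 1, 1)
  u_2 = (4/11, -17/11, 5/11)
  u_3 = (-13/15, 13/30, 13/6)

Apply the Gram-Schmidt recurrence
  u_1 = v_1
  u_i = v_i − Σ_{j<i} ((v_i · u_j) / (u_j · u_j)) · u_j.

Step by step this gives:
  u_1 = (3, 1, 1)
  u_2 = (4/11, -17/11, 5/11)
  u_3 = (-13/15, 13/30, 13/6)

Orthogonality check:
  u_2 · u_1 = 0 (should be 0)
  u_3 · u_1 = 0 (should be 0)
  u_3 · u_2 = 0 (should be 0)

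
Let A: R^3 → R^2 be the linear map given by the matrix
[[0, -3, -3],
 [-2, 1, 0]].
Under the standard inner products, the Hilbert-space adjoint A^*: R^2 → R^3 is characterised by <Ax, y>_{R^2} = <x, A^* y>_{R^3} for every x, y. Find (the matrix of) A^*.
A^* = A^T =
[[0, -2],
 [-3, 1],
 [-3, 0]]

For real matrices with standard dot products, the defining identity <Ax, y> = <x, A^* y> gives (Ax)^T y = x^T (A^*) y, i.e. x^T A^T y = x^T (A^*) y. Since this holds for all x, y, we must have A^* = A^T. Therefore
A^* =
[[0, -2],
 [-3, 1],
 [-3, 0]].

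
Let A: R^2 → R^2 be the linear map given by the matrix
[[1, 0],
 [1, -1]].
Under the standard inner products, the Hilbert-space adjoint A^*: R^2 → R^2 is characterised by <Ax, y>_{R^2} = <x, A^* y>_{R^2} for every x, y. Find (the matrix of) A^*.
A^* = A^T =
[[1, 1],
 [0, -1]]

For real matrices with standard dot products, the defining identity <Ax, y> = <x, A^* y> gives (Ax)^T y = x^T (A^*) y, i.e. x^T A^T y = x^T (A^*) y. Since this holds for all x, y, we must have A^* = A^T. Therefore
A^* =
[[1, 1],
 [0, -1]].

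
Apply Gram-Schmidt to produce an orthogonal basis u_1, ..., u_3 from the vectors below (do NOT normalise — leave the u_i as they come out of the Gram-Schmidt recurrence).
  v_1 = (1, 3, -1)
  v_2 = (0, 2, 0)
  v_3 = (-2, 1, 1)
Orthogonal basis:
  u_1 = (1, 3, -1)
  u_2 = (-6/11, 4/11, 6/11)
  u_3 = (-1/2, 0, -1/2)

Apply the Gram-Schmidt recurrence
  u_1 = v_1
  u_i = v_i − Σ_{j<i} ((v_i · u_j) / (u_j · u_j)) · u_j.

Step by step this gives:
  u_1 = (1, 3, -1)
  u_2 = (-6/11, 4/11, 6/11)
  u_3 = (-1/2, 0, -1/2)

Orthogonality check:
  u_2 · u_1 = 0 (should be 0)
  u_3 · u_1 = 0 (should be 0)
  u_3 · u_2 = 0 (should be 0)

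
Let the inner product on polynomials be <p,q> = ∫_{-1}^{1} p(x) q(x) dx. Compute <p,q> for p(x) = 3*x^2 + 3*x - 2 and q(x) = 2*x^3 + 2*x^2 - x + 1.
<p,q> = -28/15

Expand the product: p(x)·q(x) = 6*x^5 + 12*x^4 - x^3 - 4*x^2 + 5*x - 2.
∫_{-1}^{1} of each monomial x^k gives [2/(k+1) if k even, 0 if k odd]. Integrating term-by-term (or equivalently evaluating the antiderivative F(x) = x^6 + 12*x^5/5 - x^4/4 - 4*x^3/3 + 5*x^2/2 - 2*x at the endpoints):
  F(1) − F(−1) = 139/60 − (251/60) = -28/15.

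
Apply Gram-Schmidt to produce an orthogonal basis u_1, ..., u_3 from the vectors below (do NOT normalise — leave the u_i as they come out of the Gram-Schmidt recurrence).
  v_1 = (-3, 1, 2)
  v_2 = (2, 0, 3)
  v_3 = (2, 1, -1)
Orthogonal basis:
  u_1 = (-3, 1, 2)
  u_2 = (2, 0, 3)
  u_3 = (9/26, 3/2, -3/13)

Apply the Gram-Schmidt recurrence
  u_1 = v_1
  u_i = v_i − Σ_{j<i} ((v_i · u_j) / (u_j · u_j)) · u_j.

Step by step this gives:
  u_1 = (-3, 1, 2)
  u_2 = (2, 0, 3)
  u_3 = (9/26, 3/2, -3/13)

Orthogonality check:
  u_2 · u_1 = 0 (should be 0)
  u_3 · u_1 = 0 (should be 0)
  u_3 · u_2 = 0 (should be 0)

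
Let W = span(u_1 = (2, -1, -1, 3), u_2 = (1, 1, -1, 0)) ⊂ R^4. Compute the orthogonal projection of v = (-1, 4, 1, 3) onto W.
proj_W(v) = (30/41, 24/41, -28/41, 6/41)

Set up U = [u_1 | ... | u_2] ∈ R^(4×2). The projector onto W = col(U) is P = U (U^T U)^(-1) U^T.
Compute U^T U =
  [15, 2]
  [2, 3],
and U^T v = (2, 2).
Solve U^T U · c = U^T v for the coefficients: c = (2/41, 26/41). The projection is proj_W(v) = U c.
Check: (v - proj_W(v)) · u_1 = 0  (should be 0).
Check: (v - proj_W(v)) · u_2 = 0  (should be 0).
Result: proj_W(v) = (30/41, 24/41, -28/41, 6/41).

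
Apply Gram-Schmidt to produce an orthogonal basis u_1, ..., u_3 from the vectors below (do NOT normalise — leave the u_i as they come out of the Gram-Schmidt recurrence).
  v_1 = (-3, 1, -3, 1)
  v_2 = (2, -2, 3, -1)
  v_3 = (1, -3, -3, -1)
Orthogonal basis:
  u_1 = (-3, 1, -3, 1)
  u_2 = (-7/10, -11/10, 3/10, -1/10)
  u_3 = (2, -2, -3, -1)

Apply the Gram-Schmidt recurrence
  u_1 = v_1
  u_i = v_i − Σ_{j<i} ((v_i · u_j) / (u_j · u_j)) · u_j.

Step by step this gives:
  u_1 = (-3, 1, -3, 1)
  u_2 = (-7/10, -11/10, 3/10, -1/10)
  u_3 = (2, -2, -3, -1)

Orthogonality check:
  u_2 · u_1 = 0 (should be 0)
  u_3 · u_1 = 0 (should be 0)
  u_3 · u_2 = 0 (should be 0)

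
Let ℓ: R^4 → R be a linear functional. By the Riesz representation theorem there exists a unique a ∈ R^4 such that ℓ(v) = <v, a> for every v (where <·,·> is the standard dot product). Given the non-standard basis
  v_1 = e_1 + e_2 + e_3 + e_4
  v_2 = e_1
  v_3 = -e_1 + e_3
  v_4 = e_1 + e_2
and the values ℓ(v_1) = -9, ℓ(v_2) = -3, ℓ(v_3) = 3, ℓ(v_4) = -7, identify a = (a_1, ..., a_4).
a = (-3, -4, 0, -2)

Write a = (a_1, ..., a_4) in the standard basis. For each basis vector v_i, ℓ(v_i) = <v_i, a> is a linear equation in the a_j's. Collect the n equations into a matrix system V a = ℓ, where row i of V is v_i (expressed in the standard basis). Since V is invertible (lower-triangular with 1s on the diagonal, up to permutation), solve by back-substitution:
  V =
[[1, 1, 1, 1],
 [1, 0, 0, 0],
 [-1, 0, 1, 0],
 [1, 1, 0, 0]]
  V a = (-9, -3, 3, -7)
Solving gives a = (-3, -4, 0, -2).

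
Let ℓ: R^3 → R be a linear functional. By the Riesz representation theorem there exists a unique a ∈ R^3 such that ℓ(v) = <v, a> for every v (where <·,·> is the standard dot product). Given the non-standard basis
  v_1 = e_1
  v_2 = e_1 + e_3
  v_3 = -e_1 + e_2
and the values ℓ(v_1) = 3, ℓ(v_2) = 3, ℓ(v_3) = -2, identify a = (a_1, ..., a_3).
a = (3, 1, 0)

Write a = (a_1, ..., a_3) in the standard basis. For each basis vector v_i, ℓ(v_i) = <v_i, a> is a linear equation in the a_j's. Collect the n equations into a matrix system V a = ℓ, where row i of V is v_i (expressed in the standard basis). Since V is invertible (lower-triangular with 1s on the diagonal, up to permutation), solve by back-substitution:
  V =
[[1, 0, 0],
 [1, 0, 1],
 [-1, 1, 0]]
  V a = (3, 3, -2)
Solving gives a = (3, 1, 0).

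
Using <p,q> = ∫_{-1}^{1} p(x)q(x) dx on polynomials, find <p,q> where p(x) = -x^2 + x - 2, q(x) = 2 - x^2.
<p,q> = -38/5

Expand the product: p(x)·q(x) = x^4 - x^3 + 2*x - 4.
∫_{-1}^{1} of each monomial x^k gives [2/(k+1) if k even, 0 if k odd]. Integrating term-by-term (or equivalently evaluating the antiderivative F(x) = x^5/5 - x^4/4 + x^2 - 4*x at the endpoints):
  F(1) − F(−1) = -61/20 − (91/20) = -38/5.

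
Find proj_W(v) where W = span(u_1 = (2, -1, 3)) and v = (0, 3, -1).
proj_W(v) = (-6/7, 3/7, -9/7)

Set up U = [u_1 | ... | u_1] ∈ R^(3×1). The projector onto W = col(U) is P = U (U^T U)^(-1) U^T.
Compute U^T U =
  [14],
and U^T v = (-6).
Solve U^T U · c = U^T v for the coefficients: c = (-3/7). The projection is proj_W(v) = U c.
Check: (v - proj_W(v)) · u_1 = 0  (should be 0).
Result: proj_W(v) = (-6/7, 3/7, -9/7).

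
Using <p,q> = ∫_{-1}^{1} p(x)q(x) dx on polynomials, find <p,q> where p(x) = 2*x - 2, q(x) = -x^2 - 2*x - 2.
<p,q> = 20/3

Expand the product: p(x)·q(x) = -2*x^3 - 2*x^2 + 4.
∫_{-1}^{1} of each monomial x^k gives [2/(k+1) if k even, 0 if k odd]. Integrating term-by-term (or equivalently evaluating the antiderivative F(x) = -x^4/2 - 2*x^3/3 + 4*x at the endpoints):
  F(1) − F(−1) = 17/6 − (-23/6) = 20/3.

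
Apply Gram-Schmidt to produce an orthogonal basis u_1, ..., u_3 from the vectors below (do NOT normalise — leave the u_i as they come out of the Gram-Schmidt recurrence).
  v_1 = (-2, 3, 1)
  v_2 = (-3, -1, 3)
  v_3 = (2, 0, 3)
Orthogonal basis:
  u_1 = (-2, 3, 1)
  u_2 = (-15/7, -16/7, 18/7)
  u_3 = (53/23, 159/230, 583/230)

Apply the Gram-Schmidt recurrence
  u_1 = v_1
  u_i = v_i − Σ_{j<i} ((v_i · u_j) / (u_j · u_j)) · u_j.

Step by step this gives:
  u_1 = (-2, 3, 1)
  u_2 = (-15/7, -16/7, 18/7)
  u_3 = (53/23, 159/230, 583/230)

Orthogonality check:
  u_2 · u_1 = 0 (should be 0)
  u_3 · u_1 = 0 (should be 0)
  u_3 · u_2 = 0 (should be 0)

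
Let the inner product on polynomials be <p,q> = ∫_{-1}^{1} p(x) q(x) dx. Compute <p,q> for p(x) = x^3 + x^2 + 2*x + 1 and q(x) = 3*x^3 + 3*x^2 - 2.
<p,q> = 118/105

Expand the product: p(x)·q(x) = 3*x^6 + 6*x^5 + 9*x^4 + 7*x^3 + x^2 - 4*x - 2.
∫_{-1}^{1} of each monomial x^k gives [2/(k+1) if k even, 0 if k odd]. Integrating term-by-term (or equivalently evaluating the antiderivative F(x) = 3*x^7/7 + x^6 + 9*x^5/5 + 7*x^4/4 + x^3/3 - 2*x^2 - 2*x at the endpoints):
  F(1) − F(−1) = 551/420 − (79/420) = 118/105.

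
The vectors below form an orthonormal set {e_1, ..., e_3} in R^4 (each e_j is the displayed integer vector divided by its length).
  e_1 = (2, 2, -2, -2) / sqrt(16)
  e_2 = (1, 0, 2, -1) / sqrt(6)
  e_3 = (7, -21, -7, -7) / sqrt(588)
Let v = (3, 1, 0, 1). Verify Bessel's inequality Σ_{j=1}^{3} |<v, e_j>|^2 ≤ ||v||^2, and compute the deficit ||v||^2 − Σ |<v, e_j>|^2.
Σ |<v, e_j>|^2 = 3; ||v||^2 = 11; deficit = 8

Write each e_j = u_j / sqrt(<u_j, u_j>) where u_j is the displayed integer vector. Then <v, e_j> = <v, u_j> / sqrt(<u_j, u_j>), so |<v, e_j>|^2 = <v, u_j>^2 / <u_j, u_j>.
Coefficients: <v, e_1> = 6/sqrt(16), <v, e_2> = 2/sqrt(6), <v, e_3> = -7/sqrt(588).
Square and sum: Σ |<v, e_j>|^2 = 3.
Compute ||v||^2 = v·v = 11.
Deficit = 11 − 3 = 8 ≥ 0, confirming Bessel's inequality. (The deficit equals ||v − Σ <v,e_j> e_j||^2, the squared distance from v to span{e_j}.)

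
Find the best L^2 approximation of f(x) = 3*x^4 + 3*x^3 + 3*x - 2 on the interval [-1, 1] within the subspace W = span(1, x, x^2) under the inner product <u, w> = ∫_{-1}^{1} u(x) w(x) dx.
g(x) = 18*x^2/7 + 24*x/5 - 79/35

The best approximation g ∈ W is the orthogonal projection of f onto W. Writing g = a_0 + a_1 x + a_2 x^2, the coefficients solve the normal equations G · a = b where
  G_{ij} = <φ_i, φ_j> and b_i = <f, φ_i>, with φ_0 = 1, φ_1 = x, φ_2 = x^2.
G =
  [2, 0, 2/3]
  [0, 2/3, 0]
  [2/3, 0, 2/5],
b = (-14/5, 16/5, -10/21).
Solving gives a_0 = -79/35, a_1 = 24/5, a_2 = 18/7, so
  g(x) = 18*x^2/7 + 24*x/5 - 79/35.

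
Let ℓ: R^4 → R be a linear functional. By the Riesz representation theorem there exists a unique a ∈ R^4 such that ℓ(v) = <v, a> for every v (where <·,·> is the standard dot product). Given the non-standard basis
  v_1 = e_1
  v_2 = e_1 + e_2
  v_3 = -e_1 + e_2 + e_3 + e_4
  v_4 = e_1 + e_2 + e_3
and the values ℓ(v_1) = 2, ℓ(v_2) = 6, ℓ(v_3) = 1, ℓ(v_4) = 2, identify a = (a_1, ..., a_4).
a = (2, 4, -4, 3)

Write a = (a_1, ..., a_4) in the standard basis. For each basis vector v_i, ℓ(v_i) = <v_i, a> is a linear equation in the a_j's. Collect the n equations into a matrix system V a = ℓ, where row i of V is v_i (expressed in the standard basis). Since V is invertible (lower-triangular with 1s on the diagonal, up to permutation), solve by back-substitution:
  V =
[[1, 0, 0, 0],
 [1, 1, 0, 0],
 [-1, 1, 1, 1],
 [1, 1, 1, 0]]
  V a = (2, 6, 1, 2)
Solving gives a = (2, 4, -4, 3).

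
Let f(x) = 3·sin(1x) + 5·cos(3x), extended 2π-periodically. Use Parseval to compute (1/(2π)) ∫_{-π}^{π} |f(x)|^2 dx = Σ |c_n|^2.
Σ |c_n|^2 = 17

Expand |f|^2 and use orthogonality of {sin(nx), cos(mx)} on [-π, π]:
  ∫_{-π}^{π} sin(nx)^2 dx = π, ∫ cos(mx)^2 dx = π, and cross terms integrate to 0.
So ∫_{-π}^{π} f(x)^2 dx = 3^2 · π + 5^2 · π = (9 + 25)π.
Divide by 2π: (9 + 25)/2 = 17.
By Parseval, this equals Σ |c_n|^2.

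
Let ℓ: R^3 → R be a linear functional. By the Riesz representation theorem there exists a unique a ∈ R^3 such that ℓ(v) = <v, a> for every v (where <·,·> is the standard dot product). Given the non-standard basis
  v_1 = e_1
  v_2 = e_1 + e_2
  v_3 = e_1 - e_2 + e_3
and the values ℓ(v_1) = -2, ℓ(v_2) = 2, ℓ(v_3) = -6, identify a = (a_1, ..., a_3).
a = (-2, 4, 0)

Write a = (a_1, ..., a_3) in the standard basis. For each basis vector v_i, ℓ(v_i) = <v_i, a> is a linear equation in the a_j's. Collect the n equations into a matrix system V a = ℓ, where row i of V is v_i (expressed in the standard basis). Since V is invertible (lower-triangular with 1s on the diagonal, up to permutation), solve by back-substitution:
  V =
[[1, 0, 0],
 [1, 1, 0],
 [1, -1, 1]]
  V a = (-2, 2, -6)
Solving gives a = (-2, 4, 0).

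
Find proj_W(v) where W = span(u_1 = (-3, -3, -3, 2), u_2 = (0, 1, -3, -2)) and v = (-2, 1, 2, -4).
proj_W(v) = (48/43, 119/86, 27/86, -55/43)

Set up U = [u_1 | ... | u_2] ∈ R^(4×2). The projector onto W = col(U) is P = U (U^T U)^(-1) U^T.
Compute U^T U =
  [31, 2]
  [2, 14],
and U^T v = (-11, 3).
Solve U^T U · c = U^T v for the coefficients: c = (-16/43, 23/86). The projection is proj_W(v) = U c.
Check: (v - proj_W(v)) · u_1 = 0  (should be 0).
Check: (v - proj_W(v)) · u_2 = 0  (should be 0).
Result: proj_W(v) = (48/43, 119/86, 27/86, -55/43).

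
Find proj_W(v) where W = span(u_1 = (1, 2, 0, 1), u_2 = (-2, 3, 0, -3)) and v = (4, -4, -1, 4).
proj_W(v) = (416/131, -512/131, 0, 608/131)

Set up U = [u_1 | ... | u_2] ∈ R^(4×2). The projector onto W = col(U) is P = U (U^T U)^(-1) U^T.
Compute U^T U =
  [6, 1]
  [1, 22],
and U^T v = (0, -32).
Solve U^T U · c = U^T v for the coefficients: c = (32/131, -192/131). The projection is proj_W(v) = U c.
Check: (v - proj_W(v)) · u_1 = 0  (should be 0).
Check: (v - proj_W(v)) · u_2 = 0  (should be 0).
Result: proj_W(v) = (416/131, -512/131, 0, 608/131).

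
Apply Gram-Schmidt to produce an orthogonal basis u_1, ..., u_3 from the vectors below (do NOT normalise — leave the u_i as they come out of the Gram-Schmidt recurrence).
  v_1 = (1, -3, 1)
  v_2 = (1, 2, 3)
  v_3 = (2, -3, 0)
Orthogonal basis:
  u_1 = (1, -3, 1)
  u_2 = (13/11, 16/11, 35/11)
  u_3 = (88/75, 16/75, -8/15)

Apply the Gram-Schmidt recurrence
  u_1 = v_1
  u_i = v_i − Σ_{j<i} ((v_i · u_j) / (u_j · u_j)) · u_j.

Step by step this gives:
  u_1 = (1, -3, 1)
  u_2 = (13/11, 16/11, 35/11)
  u_3 = (88/75, 16/75, -8/15)

Orthogonality check:
  u_2 · u_1 = 0 (should be 0)
  u_3 · u_1 = 0 (should be 0)
  u_3 · u_2 = 0 (should be 0)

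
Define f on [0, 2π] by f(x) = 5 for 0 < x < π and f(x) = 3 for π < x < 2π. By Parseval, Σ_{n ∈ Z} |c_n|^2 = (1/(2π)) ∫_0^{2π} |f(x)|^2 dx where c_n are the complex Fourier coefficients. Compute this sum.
Σ |c_n|^2 = 17

Parseval equates the L^2 energy of f (normalised by 1/(2π)) with the ℓ^2 sum of its Fourier coefficients: (1/(2π)) ∫_0^{2π} |f|^2 = Σ |c_n|^2.
Compute the left side: (1/(2π)) [∫_0^π 5^2 dx + ∫_π^{2π} 3^2 dx] = (1/(2π)) · (25π + 9π) = (25 + 9)/2 = 17.
So Σ_{n ∈ Z} |c_n|^2 = 17.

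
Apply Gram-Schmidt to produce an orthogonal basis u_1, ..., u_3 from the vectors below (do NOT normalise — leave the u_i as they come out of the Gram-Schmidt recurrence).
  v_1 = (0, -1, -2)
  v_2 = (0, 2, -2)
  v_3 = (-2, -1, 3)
Orthogonal basis:
  u_1 = (0, -1, -2)
  u_2 = (0, 12/5, -6/5)
  u_3 = (-2, 0, 0)

Apply the Gram-Schmidt recurrence
  u_1 = v_1
  u_i = v_i − Σ_{j<i} ((v_i · u_j) / (u_j · u_j)) · u_j.

Step by step this gives:
  u_1 = (0, -1, -2)
  u_2 = (0, 12/5, -6/5)
  u_3 = (-2, 0, 0)

Orthogonality check:
  u_2 · u_1 = 0 (should be 0)
  u_3 · u_1 = 0 (should be 0)
  u_3 · u_2 = 0 (should be 0)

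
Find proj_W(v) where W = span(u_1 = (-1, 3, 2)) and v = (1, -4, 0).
proj_W(v) = (13/14, -39/14, -13/7)

Set up U = [u_1 | ... | u_1] ∈ R^(3×1). The projector onto W = col(U) is P = U (U^T U)^(-1) U^T.
Compute U^T U =
  [14],
and U^T v = (-13).
Solve U^T U · c = U^T v for the coefficients: c = (-13/14). The projection is proj_W(v) = U c.
Check: (v - proj_W(v)) · u_1 = 0  (should be 0).
Result: proj_W(v) = (13/14, -39/14, -13/7).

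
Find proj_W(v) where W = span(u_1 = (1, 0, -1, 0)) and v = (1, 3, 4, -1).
proj_W(v) = (-3/2, 0, 3/2, 0)

Set up U = [u_1 | ... | u_1] ∈ R^(4×1). The projector onto W = col(U) is P = U (U^T U)^(-1) U^T.
Compute U^T U =
  [2],
and U^T v = (-3).
Solve U^T U · c = U^T v for the coefficients: c = (-3/2). The projection is proj_W(v) = U c.
Check: (v - proj_W(v)) · u_1 = 0  (should be 0).
Result: proj_W(v) = (-3/2, 0, 3/2, 0).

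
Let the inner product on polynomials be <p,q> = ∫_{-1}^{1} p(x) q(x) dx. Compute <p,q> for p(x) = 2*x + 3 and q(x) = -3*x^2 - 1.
<p,q> = -12

Expand the product: p(x)·q(x) = -6*x^3 - 9*x^2 - 2*x - 3.
∫_{-1}^{1} of each monomial x^k gives [2/(k+1) if k even, 0 if k odd]. Integrating term-by-term (or equivalently evaluating the antiderivative F(x) = -3*x^4/2 - 3*x^3 - x^2 - 3*x at the endpoints):
  F(1) − F(−1) = -17/2 − (7/2) = -12.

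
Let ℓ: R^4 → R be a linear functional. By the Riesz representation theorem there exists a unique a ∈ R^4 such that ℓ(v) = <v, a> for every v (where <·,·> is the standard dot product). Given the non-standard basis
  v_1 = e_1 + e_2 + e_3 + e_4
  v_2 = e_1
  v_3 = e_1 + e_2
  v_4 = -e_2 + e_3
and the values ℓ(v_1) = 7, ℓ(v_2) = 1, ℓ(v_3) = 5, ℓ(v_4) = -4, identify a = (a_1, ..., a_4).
a = (1, 4, 0, 2)

Write a = (a_1, ..., a_4) in the standard basis. For each basis vector v_i, ℓ(v_i) = <v_i, a> is a linear equation in the a_j's. Collect the n equations into a matrix system V a = ℓ, where row i of V is v_i (expressed in the standard basis). Since V is invertible (lower-triangular with 1s on the diagonal, up to permutation), solve by back-substitution:
  V =
[[1, 1, 1, 1],
 [1, 0, 0, 0],
 [1, 1, 0, 0],
 [0, -1, 1, 0]]
  V a = (7, 1, 5, -4)
Solving gives a = (1, 4, 0, 2).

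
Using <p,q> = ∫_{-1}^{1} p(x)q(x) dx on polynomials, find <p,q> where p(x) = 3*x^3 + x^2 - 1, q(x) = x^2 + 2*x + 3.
<p,q> = -28/15

Expand the product: p(x)·q(x) = 3*x^5 + 7*x^4 + 11*x^3 + 2*x^2 - 2*x - 3.
∫_{-1}^{1} of each monomial x^k gives [2/(k+1) if k even, 0 if k odd]. Integrating term-by-term (or equivalently evaluating the antiderivative F(x) = x^6/2 + 7*x^5/5 + 11*x^4/4 + 2*x^3/3 - x^2 - 3*x at the endpoints):
  F(1) − F(−1) = 79/60 − (191/60) = -28/15.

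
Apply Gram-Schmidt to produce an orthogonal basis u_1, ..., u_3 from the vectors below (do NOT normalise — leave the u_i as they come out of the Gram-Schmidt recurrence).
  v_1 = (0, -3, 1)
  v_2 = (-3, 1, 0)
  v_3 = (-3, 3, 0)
Orthogonal basis:
  u_1 = (0, -3, 1)
  u_2 = (-3, 1/10, 3/10)
  u_3 = (6/91, 18/91, 54/91)

Apply the Gram-Schmidt recurrence
  u_1 = v_1
  u_i = v_i − Σ_{j<i} ((v_i · u_j) / (u_j · u_j)) · u_j.

Step by step this gives:
  u_1 = (0, -3, 1)
  u_2 = (-3, 1/10, 3/10)
  u_3 = (6/91, 18/91, 54/91)

Orthogonality check:
  u_2 · u_1 = 0 (should be 0)
  u_3 · u_1 = 0 (should be 0)
  u_3 · u_2 = 0 (should be 0)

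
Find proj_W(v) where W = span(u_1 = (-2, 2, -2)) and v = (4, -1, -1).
proj_W(v) = (4/3, -4/3, 4/3)

Set up U = [u_1 | ... | u_1] ∈ R^(3×1). The projector onto W = col(U) is P = U (U^T U)^(-1) U^T.
Compute U^T U =
  [12],
and U^T v = (-8).
Solve U^T U · c = U^T v for the coefficients: c = (-2/3). The projection is proj_W(v) = U c.
Check: (v - proj_W(v)) · u_1 = 0  (should be 0).
Result: proj_W(v) = (4/3, -4/3, 4/3).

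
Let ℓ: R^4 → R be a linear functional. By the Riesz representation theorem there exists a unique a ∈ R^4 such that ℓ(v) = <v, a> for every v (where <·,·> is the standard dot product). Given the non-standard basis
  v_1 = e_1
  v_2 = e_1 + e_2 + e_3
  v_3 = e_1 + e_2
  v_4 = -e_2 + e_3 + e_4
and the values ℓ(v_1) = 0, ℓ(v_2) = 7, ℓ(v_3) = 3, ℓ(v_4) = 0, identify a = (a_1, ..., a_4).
a = (0, 3, 4, -1)

Write a = (a_1, ..., a_4) in the standard basis. For each basis vector v_i, ℓ(v_i) = <v_i, a> is a linear equation in the a_j's. Collect the n equations into a matrix system V a = ℓ, where row i of V is v_i (expressed in the standard basis). Since V is invertible (lower-triangular with 1s on the diagonal, up to permutation), solve by back-substitution:
  V =
[[1, 0, 0, 0],
 [1, 1, 1, 0],
 [1, 1, 0, 0],
 [0, -1, 1, 1]]
  V a = (0, 7, 3, 0)
Solving gives a = (0, 3, 4, -1).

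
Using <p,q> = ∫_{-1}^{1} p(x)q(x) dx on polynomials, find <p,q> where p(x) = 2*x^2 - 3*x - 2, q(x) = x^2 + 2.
<p,q> = -88/15

Expand the product: p(x)·q(x) = 2*x^4 - 3*x^3 + 2*x^2 - 6*x - 4.
∫_{-1}^{1} of each monomial x^k gives [2/(k+1) if k even, 0 if k odd]. Integrating term-by-term (or equivalently evaluating the antiderivative F(x) = 2*x^5/5 - 3*x^4/4 + 2*x^3/3 - 3*x^2 - 4*x at the endpoints):
  F(1) − F(−1) = -401/60 − (-49/60) = -88/15.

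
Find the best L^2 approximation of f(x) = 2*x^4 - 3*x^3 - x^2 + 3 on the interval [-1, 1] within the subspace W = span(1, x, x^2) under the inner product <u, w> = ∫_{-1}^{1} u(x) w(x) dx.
g(x) = 5*x^2/7 - 9*x/5 + 99/35

The best approximation g ∈ W is the orthogonal projection of f onto W. Writing g = a_0 + a_1 x + a_2 x^2, the coefficients solve the normal equations G · a = b where
  G_{ij} = <φ_i, φ_j> and b_i = <f, φ_i>, with φ_0 = 1, φ_1 = x, φ_2 = x^2.
G =
  [2, 0, 2/3]
  [0, 2/3, 0]
  [2/3, 0, 2/5],
b = (92/15, -6/5, 76/35).
Solving gives a_0 = 99/35, a_1 = -9/5, a_2 = 5/7, so
  g(x) = 5*x^2/7 - 9*x/5 + 99/35.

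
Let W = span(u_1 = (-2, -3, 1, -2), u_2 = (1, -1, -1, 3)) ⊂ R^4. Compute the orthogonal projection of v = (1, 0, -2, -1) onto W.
proj_W(v) = (1/5, 7/15, -1/15, 1/15)

Set up U = [u_1 | ... | u_2] ∈ R^(4×2). The projector onto W = col(U) is P = U (U^T U)^(-1) U^T.
Compute U^T U =
  [18, -6]
  [-6, 12],
and U^T v = (-2, 0).
Solve U^T U · c = U^T v for the coefficients: c = (-2/15, -1/15). The projection is proj_W(v) = U c.
Check: (v - proj_W(v)) · u_1 = 0  (should be 0).
Check: (v - proj_W(v)) · u_2 = 0  (should be 0).
Result: proj_W(v) = (1/5, 7/15, -1/15, 1/15).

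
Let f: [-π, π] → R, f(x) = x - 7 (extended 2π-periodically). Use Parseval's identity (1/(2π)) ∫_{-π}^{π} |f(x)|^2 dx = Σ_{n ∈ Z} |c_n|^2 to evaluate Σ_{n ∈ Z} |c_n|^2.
Σ |c_n|^2 = π^2/3 + 49

Expand and integrate term by term over [-π, π]:
  ∫ (x)^2 dx = 1·(2π^3/3); ∫ 2·1·(-7)·x dx = 0 (odd integrand); ∫ (-7)^2 dx = 49·2π.
So (1/(2π)) ∫_{-π}^{π} (x - 7)^2 dx = 1π^2/3 + 49 = π^2/3 + 49.
Parseval ⇒ Σ |c_n|^2 = π^2/3 + 49.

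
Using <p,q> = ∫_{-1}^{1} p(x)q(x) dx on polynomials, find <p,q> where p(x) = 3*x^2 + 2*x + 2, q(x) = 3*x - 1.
<p,q> = -2

Expand the product: p(x)·q(x) = 9*x^3 + 3*x^2 + 4*x - 2.
∫_{-1}^{1} of each monomial x^k gives [2/(k+1) if k even, 0 if k odd]. Integrating term-by-term (or equivalently evaluating the antiderivative F(x) = 9*x^4/4 + x^3 + 2*x^2 - 2*x at the endpoints):
  F(1) − F(−1) = 13/4 − (21/4) = -2.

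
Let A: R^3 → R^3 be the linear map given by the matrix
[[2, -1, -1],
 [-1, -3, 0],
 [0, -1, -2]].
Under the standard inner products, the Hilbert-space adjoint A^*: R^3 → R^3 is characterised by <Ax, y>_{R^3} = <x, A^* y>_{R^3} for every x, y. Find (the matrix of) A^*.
A^* = A^T =
[[2, -1, 0],
 [-1, -3, -1],
 [-1, 0, -2]]

For real matrices with standard dot products, the defining identity <Ax, y> = <x, A^* y> gives (Ax)^T y = x^T (A^*) y, i.e. x^T A^T y = x^T (A^*) y. Since this holds for all x, y, we must have A^* = A^T. Therefore
A^* =
[[2, -1, 0],
 [-1, -3, -1],
 [-1, 0, -2]].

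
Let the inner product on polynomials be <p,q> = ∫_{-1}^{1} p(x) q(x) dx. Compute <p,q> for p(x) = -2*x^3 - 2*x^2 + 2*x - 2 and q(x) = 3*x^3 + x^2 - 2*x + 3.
<p,q> = -648/35

Expand the product: p(x)·q(x) = -6*x^6 - 8*x^5 + 8*x^4 - 6*x^3 - 12*x^2 + 10*x - 6.
∫_{-1}^{1} of each monomial x^k gives [2/(k+1) if k even, 0 if k odd]. Integrating term-by-term (or equivalently evaluating the antiderivative F(x) = -6*x^7/7 - 4*x^6/3 + 8*x^5/5 - 3*x^4/2 - 4*x^3 + 5*x^2 - 6*x at the endpoints):
  F(1) − F(−1) = -1489/210 − (2399/210) = -648/35.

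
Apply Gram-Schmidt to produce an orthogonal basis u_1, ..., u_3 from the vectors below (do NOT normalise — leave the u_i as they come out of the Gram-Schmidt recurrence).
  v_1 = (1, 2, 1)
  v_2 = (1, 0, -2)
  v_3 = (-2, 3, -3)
Orthogonal basis:
  u_1 = (1, 2, 1)
  u_2 = (7/6, 1/3, -11/6)
  u_3 = (-92/29, 69/29, -46/29)

Apply the Gram-Schmidt recurrence
  u_1 = v_1
  u_i = v_i − Σ_{j<i} ((v_i · u_j) / (u_j · u_j)) · u_j.

Step by step this gives:
  u_1 = (1, 2, 1)
  u_2 = (7/6, 1/3, -11/6)
  u_3 = (-92/29, 69/29, -46/29)

Orthogonality check:
  u_2 · u_1 = 0 (should be 0)
  u_3 · u_1 = 0 (should be 0)
  u_3 · u_2 = 0 (should be 0)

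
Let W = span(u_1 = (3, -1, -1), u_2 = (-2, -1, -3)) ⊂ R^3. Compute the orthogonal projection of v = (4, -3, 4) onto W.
proj_W(v) = (23/5, 3/10, 5/2)

Set up U = [u_1 | ... | u_2] ∈ R^(3×2). The projector onto W = col(U) is P = U (U^T U)^(-1) U^T.
Compute U^T U =
  [11, -2]
  [-2, 14],
and U^T v = (11, -17).
Solve U^T U · c = U^T v for the coefficients: c = (4/5, -11/10). The projection is proj_W(v) = U c.
Check: (v - proj_W(v)) · u_1 = 0  (should be 0).
Check: (v - proj_W(v)) · u_2 = 0  (should be 0).
Result: proj_W(v) = (23/5, 3/10, 5/2).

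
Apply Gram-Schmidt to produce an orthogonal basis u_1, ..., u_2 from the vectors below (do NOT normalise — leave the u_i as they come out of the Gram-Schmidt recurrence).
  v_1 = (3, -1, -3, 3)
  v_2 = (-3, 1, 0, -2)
Orthogonal basis:
  u_1 = (3, -1, -3, 3)
  u_2 = (-9/7, 3/7, -12/7, -2/7)

Apply the Gram-Schmidt recurrence
  u_1 = v_1
  u_i = v_i − Σ_{j<i} ((v_i · u_j) / (u_j · u_j)) · u_j.

Step by step this gives:
  u_1 = (3, -1, -3, 3)
  u_2 = (-9/7, 3/7, -12/7, -2/7)

Orthogonality check:
  u_2 · u_1 = 0 (should be 0)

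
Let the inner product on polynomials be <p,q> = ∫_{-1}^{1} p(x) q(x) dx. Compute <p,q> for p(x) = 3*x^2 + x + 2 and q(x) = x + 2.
<p,q> = 38/3

Expand the product: p(x)·q(x) = 3*x^3 + 7*x^2 + 4*x + 4.
∫_{-1}^{1} of each monomial x^k gives [2/(k+1) if k even, 0 if k odd]. Integrating term-by-term (or equivalently evaluating the antiderivative F(x) = 3*x^4/4 + 7*x^3/3 + 2*x^2 + 4*x at the endpoints):
  F(1) − F(−1) = 109/12 − (-43/12) = 38/3.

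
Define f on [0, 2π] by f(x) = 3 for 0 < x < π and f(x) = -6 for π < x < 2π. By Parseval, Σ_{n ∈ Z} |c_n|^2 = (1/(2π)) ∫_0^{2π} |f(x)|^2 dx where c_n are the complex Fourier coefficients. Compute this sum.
Σ |c_n|^2 = 45/2

Parseval equates the L^2 energy of f (normalised by 1/(2π)) with the ℓ^2 sum of its Fourier coefficients: (1/(2π)) ∫_0^{2π} |f|^2 = Σ |c_n|^2.
Compute the left side: (1/(2π)) [∫_0^π 3^2 dx + ∫_π^{2π} (-6)^2 dx] = (1/(2π)) · (9π + 36π) = (9 + 36)/2 = 45/2.
So Σ_{n ∈ Z} |c_n|^2 = 45/2.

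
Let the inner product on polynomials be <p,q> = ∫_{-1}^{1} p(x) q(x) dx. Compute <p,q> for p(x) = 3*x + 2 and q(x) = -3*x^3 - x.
<p,q> = -28/5

Expand the product: p(x)·q(x) = -9*x^4 - 6*x^3 - 3*x^2 - 2*x.
∫_{-1}^{1} of each monomial x^k gives [2/(k+1) if k even, 0 if k odd]. Integrating term-by-term (or equivalently evaluating the antiderivative F(x) = -9*x^5/5 - 3*x^4/2 - x^3 - x^2 at the endpoints):
  F(1) − F(−1) = -53/10 − (3/10) = -28/5.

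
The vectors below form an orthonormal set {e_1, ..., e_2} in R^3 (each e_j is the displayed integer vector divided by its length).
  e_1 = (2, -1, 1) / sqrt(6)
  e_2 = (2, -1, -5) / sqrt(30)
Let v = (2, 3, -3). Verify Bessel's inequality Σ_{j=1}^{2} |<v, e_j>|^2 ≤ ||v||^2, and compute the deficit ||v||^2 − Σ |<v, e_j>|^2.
Σ |<v, e_j>|^2 = 46/5; ||v||^2 = 22; deficit = 64/5

Write each e_j = u_j / sqrt(<u_j, u_j>) where u_j is the displayed integer vector. Then <v, e_j> = <v, u_j> / sqrt(<u_j, u_j>), so |<v, e_j>|^2 = <v, u_j>^2 / <u_j, u_j>.
Coefficients: <v, e_1> = -2/sqrt(6), <v, e_2> = 16/sqrt(30).
Square and sum: Σ |<v, e_j>|^2 = 46/5.
Compute ||v||^2 = v·v = 22.
Deficit = 22 − 46/5 = 64/5 ≥ 0, confirming Bessel's inequality. (The deficit equals ||v − Σ <v,e_j> e_j||^2, the squared distance from v to span{e_j}.)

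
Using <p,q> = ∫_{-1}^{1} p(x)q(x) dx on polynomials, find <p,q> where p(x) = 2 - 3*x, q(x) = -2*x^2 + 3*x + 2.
<p,q> = -2/3

Expand the product: p(x)·q(x) = 6*x^3 - 13*x^2 + 4.
∫_{-1}^{1} of each monomial x^k gives [2/(k+1) if k even, 0 if k odd]. Integrating term-by-term (or equivalently evaluating the antiderivative F(x) = 3*x^4/2 - 13*x^3/3 + 4*x at the endpoints):
  F(1) − F(−1) = 7/6 − (11/6) = -2/3.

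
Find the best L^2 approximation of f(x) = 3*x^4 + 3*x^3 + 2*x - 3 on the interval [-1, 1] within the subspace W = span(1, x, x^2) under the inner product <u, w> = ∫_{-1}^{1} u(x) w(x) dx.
g(x) = 18*x^2/7 + 19*x/5 - 114/35

The best approximation g ∈ W is the orthogonal projection of f onto W. Writing g = a_0 + a_1 x + a_2 x^2, the coefficients solve the normal equations G · a = b where
  G_{ij} = <φ_i, φ_j> and b_i = <f, φ_i>, with φ_0 = 1, φ_1 = x, φ_2 = x^2.
G =
  [2, 0, 2/3]
  [0, 2/3, 0]
  [2/3, 0, 2/5],
b = (-24/5, 38/15, -8/7).
Solving gives a_0 = -114/35, a_1 = 19/5, a_2 = 18/7, so
  g(x) = 18*x^2/7 + 19*x/5 - 114/35.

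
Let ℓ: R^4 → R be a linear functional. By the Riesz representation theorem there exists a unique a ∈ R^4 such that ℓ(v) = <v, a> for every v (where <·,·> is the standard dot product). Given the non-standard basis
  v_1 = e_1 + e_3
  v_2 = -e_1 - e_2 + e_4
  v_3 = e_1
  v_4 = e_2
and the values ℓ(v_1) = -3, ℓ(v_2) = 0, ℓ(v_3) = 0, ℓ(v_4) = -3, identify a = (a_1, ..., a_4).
a = (0, -3, -3, -3)

Write a = (a_1, ..., a_4) in the standard basis. For each basis vector v_i, ℓ(v_i) = <v_i, a> is a linear equation in the a_j's. Collect the n equations into a matrix system V a = ℓ, where row i of V is v_i (expressed in the standard basis). Since V is invertible (lower-triangular with 1s on the diagonal, up to permutation), solve by back-substitution:
  V =
[[1, 0, 1, 0],
 [-1, -1, 0, 1],
 [1, 0, 0, 0],
 [0, 1, 0, 0]]
  V a = (-3, 0, 0, -3)
Solving gives a = (0, -3, -3, -3).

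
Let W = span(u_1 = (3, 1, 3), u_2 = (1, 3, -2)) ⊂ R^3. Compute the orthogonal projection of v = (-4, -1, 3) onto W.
proj_W(v) = (-415/266, -797/266, 163/133)

Set up U = [u_1 | ... | u_2] ∈ R^(3×2). The projector onto W = col(U) is P = U (U^T U)^(-1) U^T.
Compute U^T U =
  [19, 0]
  [0, 14],
and U^T v = (-4, -13).
Solve U^T U · c = U^T v for the coefficients: c = (-4/19, -13/14). The projection is proj_W(v) = U c.
Check: (v - proj_W(v)) · u_1 = 0  (should be 0).
Check: (v - proj_W(v)) · u_2 = 0  (should be 0).
Result: proj_W(v) = (-415/266, -797/266, 163/133).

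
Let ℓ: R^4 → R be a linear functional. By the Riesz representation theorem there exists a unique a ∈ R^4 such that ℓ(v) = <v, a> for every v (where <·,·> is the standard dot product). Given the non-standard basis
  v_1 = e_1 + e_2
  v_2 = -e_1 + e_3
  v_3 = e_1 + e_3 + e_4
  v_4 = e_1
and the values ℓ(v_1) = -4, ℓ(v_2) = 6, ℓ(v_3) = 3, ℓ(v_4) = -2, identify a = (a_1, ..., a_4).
a = (-2, -2, 4, 1)

Write a = (a_1, ..., a_4) in the standard basis. For each basis vector v_i, ℓ(v_i) = <v_i, a> is a linear equation in the a_j's. Collect the n equations into a matrix system V a = ℓ, where row i of V is v_i (expressed in the standard basis). Since V is invertible (lower-triangular with 1s on the diagonal, up to permutation), solve by back-substitution:
  V =
[[1, 1, 0, 0],
 [-1, 0, 1, 0],
 [1, 0, 1, 1],
 [1, 0, 0, 0]]
  V a = (-4, 6, 3, -2)
Solving gives a = (-2, -2, 4, 1).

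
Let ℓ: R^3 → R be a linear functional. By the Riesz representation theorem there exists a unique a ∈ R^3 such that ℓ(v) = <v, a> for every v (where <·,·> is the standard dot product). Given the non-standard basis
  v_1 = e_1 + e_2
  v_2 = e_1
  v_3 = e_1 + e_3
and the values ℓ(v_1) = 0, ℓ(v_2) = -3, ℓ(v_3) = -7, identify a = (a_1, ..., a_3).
a = (-3, 3, -4)

Write a = (a_1, ..., a_3) in the standard basis. For each basis vector v_i, ℓ(v_i) = <v_i, a> is a linear equation in the a_j's. Collect the n equations into a matrix system V a = ℓ, where row i of V is v_i (expressed in the standard basis). Since V is invertible (lower-triangular with 1s on the diagonal, up to permutation), solve by back-substitution:
  V =
[[1, 1, 0],
 [1, 0, 0],
 [1, 0, 1]]
  V a = (0, -3, -7)
Solving gives a = (-3, 3, -4).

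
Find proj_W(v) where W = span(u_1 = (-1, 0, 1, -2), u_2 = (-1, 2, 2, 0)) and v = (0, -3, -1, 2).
proj_W(v) = (6/5, -22/15, -29/15, 14/15)

Set up U = [u_1 | ... | u_2] ∈ R^(4×2). The projector onto W = col(U) is P = U (U^T U)^(-1) U^T.
Compute U^T U =
  [6, 3]
  [3, 9],
and U^T v = (-5, -8).
Solve U^T U · c = U^T v for the coefficients: c = (-7/15, -11/15). The projection is proj_W(v) = U c.
Check: (v - proj_W(v)) · u_1 = 0  (should be 0).
Check: (v - proj_W(v)) · u_2 = 0  (should be 0).
Result: proj_W(v) = (6/5, -22/15, -29/15, 14/15).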